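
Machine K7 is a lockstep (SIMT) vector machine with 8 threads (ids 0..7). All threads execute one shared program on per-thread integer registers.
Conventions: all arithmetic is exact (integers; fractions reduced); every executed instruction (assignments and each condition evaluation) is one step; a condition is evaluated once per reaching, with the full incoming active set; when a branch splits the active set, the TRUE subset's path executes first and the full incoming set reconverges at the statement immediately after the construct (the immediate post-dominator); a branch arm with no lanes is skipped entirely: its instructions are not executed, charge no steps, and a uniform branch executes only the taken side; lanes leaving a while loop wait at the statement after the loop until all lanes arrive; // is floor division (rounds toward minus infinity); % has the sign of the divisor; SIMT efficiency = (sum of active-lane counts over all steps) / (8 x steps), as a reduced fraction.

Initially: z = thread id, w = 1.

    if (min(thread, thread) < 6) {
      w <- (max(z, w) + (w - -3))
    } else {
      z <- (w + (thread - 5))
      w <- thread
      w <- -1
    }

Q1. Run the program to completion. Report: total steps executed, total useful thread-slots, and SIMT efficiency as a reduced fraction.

Answer: 5 steps, 20 useful, 1/2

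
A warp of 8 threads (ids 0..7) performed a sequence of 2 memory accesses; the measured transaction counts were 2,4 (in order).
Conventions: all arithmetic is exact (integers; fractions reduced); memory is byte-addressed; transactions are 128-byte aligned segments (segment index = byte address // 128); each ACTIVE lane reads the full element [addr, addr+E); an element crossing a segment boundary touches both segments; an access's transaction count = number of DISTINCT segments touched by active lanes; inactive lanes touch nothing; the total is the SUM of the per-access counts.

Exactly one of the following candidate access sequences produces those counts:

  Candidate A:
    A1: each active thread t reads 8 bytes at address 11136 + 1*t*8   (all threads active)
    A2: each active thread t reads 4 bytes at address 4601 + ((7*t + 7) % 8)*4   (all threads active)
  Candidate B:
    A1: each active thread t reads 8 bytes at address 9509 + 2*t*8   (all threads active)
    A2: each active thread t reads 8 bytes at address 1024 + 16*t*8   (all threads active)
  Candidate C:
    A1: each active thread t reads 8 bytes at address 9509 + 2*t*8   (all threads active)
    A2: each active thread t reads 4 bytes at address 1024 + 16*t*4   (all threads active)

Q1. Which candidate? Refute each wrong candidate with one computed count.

A: A1 gives 1 transaction, not 2
B: A2 gives 8 transactions, not 4
C: all counts match (2,4)

Answer: C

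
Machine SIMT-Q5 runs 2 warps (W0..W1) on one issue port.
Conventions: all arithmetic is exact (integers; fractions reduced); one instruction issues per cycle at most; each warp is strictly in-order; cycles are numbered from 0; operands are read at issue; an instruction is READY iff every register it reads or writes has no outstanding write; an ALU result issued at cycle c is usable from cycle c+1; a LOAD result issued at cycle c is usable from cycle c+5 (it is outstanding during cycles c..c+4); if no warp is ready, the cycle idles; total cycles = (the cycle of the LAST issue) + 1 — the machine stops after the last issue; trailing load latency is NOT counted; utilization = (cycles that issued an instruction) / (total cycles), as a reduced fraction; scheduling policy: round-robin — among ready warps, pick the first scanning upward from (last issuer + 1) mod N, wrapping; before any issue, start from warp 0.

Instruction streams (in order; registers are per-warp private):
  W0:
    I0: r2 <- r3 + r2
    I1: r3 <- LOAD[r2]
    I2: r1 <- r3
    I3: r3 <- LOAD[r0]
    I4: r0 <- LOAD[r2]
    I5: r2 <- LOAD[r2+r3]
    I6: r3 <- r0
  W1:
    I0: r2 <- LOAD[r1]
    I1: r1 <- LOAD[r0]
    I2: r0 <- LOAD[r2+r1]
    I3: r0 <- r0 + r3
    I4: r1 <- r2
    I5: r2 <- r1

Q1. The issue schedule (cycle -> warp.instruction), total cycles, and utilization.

cycle 0: W0.I0
cycle 1: W1.I0
cycle 2: W0.I1
cycle 3: W1.I1
cycle 4: idle
cycle 5: idle
cycle 6: idle
cycle 7: W0.I2
cycle 8: W1.I2
cycle 9: W0.I3
cycle 10: W0.I4
cycle 11: idle
cycle 12: idle
cycle 13: W1.I3
cycle 14: W0.I5
cycle 15: W1.I4
cycle 16: W0.I6
cycle 17: W1.I5

Answer: 18 cycles, utilization 13/18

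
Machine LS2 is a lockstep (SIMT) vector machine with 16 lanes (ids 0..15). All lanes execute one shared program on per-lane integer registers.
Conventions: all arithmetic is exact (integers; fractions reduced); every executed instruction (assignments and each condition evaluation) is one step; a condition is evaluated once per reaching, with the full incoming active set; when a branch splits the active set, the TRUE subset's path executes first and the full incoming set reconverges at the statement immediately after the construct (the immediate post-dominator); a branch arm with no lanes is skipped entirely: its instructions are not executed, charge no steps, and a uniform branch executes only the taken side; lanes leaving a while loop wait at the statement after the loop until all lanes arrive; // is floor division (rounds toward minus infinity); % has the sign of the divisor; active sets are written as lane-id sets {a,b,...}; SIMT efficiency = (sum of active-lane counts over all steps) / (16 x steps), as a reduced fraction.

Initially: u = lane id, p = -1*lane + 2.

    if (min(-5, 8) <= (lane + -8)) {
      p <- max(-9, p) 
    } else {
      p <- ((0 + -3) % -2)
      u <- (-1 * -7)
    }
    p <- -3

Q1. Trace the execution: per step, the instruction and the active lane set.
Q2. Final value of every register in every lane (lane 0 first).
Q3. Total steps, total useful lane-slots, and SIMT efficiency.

step 0: eval (min(-5, 8) <= (lane + -8)) {0,1,2,3,4,5,6,7,8,9,10,11,12,13,14,15}
step 1: p <- max(-9, p)              {3,4,5,6,7,8,9,10,11,12,13,14,15}
step 2: p <- ((0 + -3) % -2)         {0,1,2}
step 3: u <- (-1 * -7)               {0,1,2}
step 4: p <- -3                      {0,1,2,3,4,5,6,7,8,9,10,11,12,13,14,15}

Answer: 5 steps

u: 7,7,7,3,4,5,6,7,8,9,10,11,12,13,14,15
p: -3,-3,-3,-3,-3,-3,-3,-3,-3,-3,-3,-3,-3,-3,-3,-3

steps = 5; useful = 51; efficiency = 51/80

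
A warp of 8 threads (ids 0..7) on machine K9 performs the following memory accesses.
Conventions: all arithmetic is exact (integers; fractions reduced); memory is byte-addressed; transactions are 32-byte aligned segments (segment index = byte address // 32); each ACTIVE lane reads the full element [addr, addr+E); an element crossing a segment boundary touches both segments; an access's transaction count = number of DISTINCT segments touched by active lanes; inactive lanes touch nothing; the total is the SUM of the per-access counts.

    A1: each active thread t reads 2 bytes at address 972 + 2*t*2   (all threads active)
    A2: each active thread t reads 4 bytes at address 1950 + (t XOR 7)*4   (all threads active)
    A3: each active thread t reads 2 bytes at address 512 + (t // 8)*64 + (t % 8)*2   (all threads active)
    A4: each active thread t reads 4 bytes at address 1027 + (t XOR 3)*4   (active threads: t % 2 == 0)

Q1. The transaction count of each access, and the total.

A1: 2 transactions
A2: 2 transactions
A3: 1 transaction
A4: 2 transactions

Answer: 2,2,1,2; total 7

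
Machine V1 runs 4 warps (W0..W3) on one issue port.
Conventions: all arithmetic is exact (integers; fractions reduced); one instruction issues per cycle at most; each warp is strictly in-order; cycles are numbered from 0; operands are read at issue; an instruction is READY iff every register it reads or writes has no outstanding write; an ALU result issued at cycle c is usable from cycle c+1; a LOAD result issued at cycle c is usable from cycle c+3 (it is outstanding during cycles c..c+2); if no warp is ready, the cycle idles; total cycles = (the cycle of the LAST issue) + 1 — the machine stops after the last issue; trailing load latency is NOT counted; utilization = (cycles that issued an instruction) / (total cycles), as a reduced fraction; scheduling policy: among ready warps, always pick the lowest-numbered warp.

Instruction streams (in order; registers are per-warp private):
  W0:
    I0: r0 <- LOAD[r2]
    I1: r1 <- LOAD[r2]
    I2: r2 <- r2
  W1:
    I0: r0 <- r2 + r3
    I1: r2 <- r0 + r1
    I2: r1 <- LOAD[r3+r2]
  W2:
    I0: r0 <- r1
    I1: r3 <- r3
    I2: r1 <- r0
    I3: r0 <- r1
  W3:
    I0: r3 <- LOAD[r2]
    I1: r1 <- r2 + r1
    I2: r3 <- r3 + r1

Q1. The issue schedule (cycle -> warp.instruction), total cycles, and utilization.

cycle 0: W0.I0
cycle 1: W0.I1
cycle 2: W0.I2
cycle 3: W1.I0
cycle 4: W1.I1
cycle 5: W1.I2
cycle 6: W2.I0
cycle 7: W2.I1
cycle 8: W2.I2
cycle 9: W2.I3
cycle 10: W3.I0
cycle 11: W3.I1
cycle 12: idle
cycle 13: W3.I2

Answer: 14 cycles, utilization 13/14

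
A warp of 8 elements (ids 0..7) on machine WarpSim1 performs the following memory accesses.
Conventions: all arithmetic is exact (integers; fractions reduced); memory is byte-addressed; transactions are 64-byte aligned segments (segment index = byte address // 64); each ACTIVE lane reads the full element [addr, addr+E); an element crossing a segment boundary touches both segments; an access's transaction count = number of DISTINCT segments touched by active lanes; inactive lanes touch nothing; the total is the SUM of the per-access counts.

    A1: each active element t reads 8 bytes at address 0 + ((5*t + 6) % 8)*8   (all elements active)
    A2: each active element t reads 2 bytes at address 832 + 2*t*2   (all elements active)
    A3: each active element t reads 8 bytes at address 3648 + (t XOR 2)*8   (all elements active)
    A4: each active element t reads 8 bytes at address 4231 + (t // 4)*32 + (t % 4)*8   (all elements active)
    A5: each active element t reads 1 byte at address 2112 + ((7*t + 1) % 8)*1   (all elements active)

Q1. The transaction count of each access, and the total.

A1: 1 transaction
A2: 1 transaction
A3: 1 transaction
A4: 2 transactions
A5: 1 transaction

Answer: 1,1,1,2,1; total 6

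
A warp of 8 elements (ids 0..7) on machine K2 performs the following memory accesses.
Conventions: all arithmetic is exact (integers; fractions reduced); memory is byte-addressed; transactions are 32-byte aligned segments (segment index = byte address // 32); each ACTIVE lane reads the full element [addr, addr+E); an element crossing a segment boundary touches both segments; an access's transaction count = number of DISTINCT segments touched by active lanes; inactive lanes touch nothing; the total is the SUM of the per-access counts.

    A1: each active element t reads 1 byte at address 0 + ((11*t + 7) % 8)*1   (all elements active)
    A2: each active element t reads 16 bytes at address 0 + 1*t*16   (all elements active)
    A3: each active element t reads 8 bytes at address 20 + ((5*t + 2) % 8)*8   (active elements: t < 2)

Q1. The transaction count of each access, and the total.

A1: 1 transaction
A2: 4 transactions
A3: 2 transactions

Answer: 1,4,2; total 7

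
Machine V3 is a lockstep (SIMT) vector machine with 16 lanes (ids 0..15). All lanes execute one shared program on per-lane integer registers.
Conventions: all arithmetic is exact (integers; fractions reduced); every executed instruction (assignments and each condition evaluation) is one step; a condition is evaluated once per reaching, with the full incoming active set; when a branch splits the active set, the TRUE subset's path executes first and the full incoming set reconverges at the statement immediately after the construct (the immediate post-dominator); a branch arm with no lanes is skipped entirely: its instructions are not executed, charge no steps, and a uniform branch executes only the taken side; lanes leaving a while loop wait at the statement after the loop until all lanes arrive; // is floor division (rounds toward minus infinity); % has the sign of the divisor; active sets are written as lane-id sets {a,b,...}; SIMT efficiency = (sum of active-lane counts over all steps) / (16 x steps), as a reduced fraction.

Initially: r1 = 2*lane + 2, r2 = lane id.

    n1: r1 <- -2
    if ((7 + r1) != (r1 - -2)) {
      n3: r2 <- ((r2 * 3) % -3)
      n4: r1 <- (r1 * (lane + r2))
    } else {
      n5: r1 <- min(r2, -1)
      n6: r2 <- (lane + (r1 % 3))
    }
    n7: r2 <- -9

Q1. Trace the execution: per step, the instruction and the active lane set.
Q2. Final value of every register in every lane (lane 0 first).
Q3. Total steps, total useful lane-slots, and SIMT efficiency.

step 0: r1 <- -2                     {0,1,2,3,4,5,6,7,8,9,10,11,12,13,14,15}
step 1: eval ((7 + r1) != (r1 - -2)) {0,1,2,3,4,5,6,7,8,9,10,11,12,13,14,15}
step 2: r2 <- ((r2 * 3) % -3)        {0,1,2,3,4,5,6,7,8,9,10,11,12,13,14,15}
step 3: r1 <- (r1 * (lane + r2))     {0,1,2,3,4,5,6,7,8,9,10,11,12,13,14,15}
step 4: r2 <- -9                     {0,1,2,3,4,5,6,7,8,9,10,11,12,13,14,15}

Answer: 5 steps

r1: 0,-2,-4,-6,-8,-10,-12,-14,-16,-18,-20,-22,-24,-26,-28,-30
r2: -9,-9,-9,-9,-9,-9,-9,-9,-9,-9,-9,-9,-9,-9,-9,-9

steps = 5; useful = 80; efficiency = 80/80 = 1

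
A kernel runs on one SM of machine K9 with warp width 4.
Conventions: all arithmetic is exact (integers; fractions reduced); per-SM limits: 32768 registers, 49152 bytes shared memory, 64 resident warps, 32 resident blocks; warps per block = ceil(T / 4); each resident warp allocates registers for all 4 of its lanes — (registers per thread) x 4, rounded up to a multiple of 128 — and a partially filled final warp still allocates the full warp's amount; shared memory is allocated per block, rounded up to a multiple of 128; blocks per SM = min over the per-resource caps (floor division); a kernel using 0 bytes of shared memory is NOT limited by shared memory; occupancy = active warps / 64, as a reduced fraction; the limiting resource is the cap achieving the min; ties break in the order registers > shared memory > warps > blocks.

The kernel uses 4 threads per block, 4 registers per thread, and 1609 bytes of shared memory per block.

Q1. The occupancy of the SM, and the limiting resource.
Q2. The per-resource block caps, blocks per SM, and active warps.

Answer: occupancy 29/64, limited by shared memory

registers: 256 blocks
shared memory: 29 blocks
warps: 64 blocks
blocks: 32 blocks

Answer: 29 blocks, 29 active warps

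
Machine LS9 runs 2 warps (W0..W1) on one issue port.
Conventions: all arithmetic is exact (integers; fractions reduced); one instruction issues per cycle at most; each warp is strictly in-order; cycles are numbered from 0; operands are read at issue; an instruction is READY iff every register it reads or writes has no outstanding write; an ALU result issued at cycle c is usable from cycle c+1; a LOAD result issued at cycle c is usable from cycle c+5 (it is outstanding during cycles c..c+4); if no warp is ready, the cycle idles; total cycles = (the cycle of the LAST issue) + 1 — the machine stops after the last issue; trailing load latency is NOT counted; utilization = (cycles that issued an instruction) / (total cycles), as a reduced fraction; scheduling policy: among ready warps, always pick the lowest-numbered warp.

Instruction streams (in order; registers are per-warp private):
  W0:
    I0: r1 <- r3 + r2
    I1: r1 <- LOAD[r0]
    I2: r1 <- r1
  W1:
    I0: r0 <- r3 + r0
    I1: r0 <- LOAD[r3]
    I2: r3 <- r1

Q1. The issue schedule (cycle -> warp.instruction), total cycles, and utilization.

cycle 0: W0.I0
cycle 1: W0.I1
cycle 2: W1.I0
cycle 3: W1.I1
cycle 4: W1.I2
cycle 5: idle
cycle 6: W0.I2

Answer: 7 cycles, utilization 6/7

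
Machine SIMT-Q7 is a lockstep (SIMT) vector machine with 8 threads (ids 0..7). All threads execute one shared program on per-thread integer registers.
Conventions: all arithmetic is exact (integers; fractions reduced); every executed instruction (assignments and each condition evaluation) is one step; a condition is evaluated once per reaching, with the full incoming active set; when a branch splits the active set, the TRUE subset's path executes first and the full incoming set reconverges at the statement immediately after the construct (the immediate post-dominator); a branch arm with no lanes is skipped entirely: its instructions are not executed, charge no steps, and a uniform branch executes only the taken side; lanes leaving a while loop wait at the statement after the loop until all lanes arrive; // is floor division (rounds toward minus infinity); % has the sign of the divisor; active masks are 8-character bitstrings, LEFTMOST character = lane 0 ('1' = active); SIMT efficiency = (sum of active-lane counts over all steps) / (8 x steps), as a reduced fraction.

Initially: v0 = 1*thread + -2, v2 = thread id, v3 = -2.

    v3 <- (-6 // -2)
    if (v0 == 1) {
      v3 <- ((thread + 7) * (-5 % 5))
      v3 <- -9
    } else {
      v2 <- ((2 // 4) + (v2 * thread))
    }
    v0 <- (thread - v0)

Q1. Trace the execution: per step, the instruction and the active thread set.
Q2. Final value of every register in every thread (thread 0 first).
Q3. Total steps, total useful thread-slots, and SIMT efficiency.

step 0: v3 <- (-6 // -2)             11111111
step 1: eval (v0 == 1)               11111111
step 2: v3 <- ((thread + 7) * (-5 % 5)) 00010000
step 3: v3 <- -9                     00010000
step 4: v2 <- ((2 // 4) + (v2 * thread)) 11101111
step 5: v0 <- (thread - v0)          11111111

Answer: 6 steps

v0: 2,2,2,2,2,2,2,2
v2: 0,1,4,3,16,25,36,49
v3: 3,3,3,-9,3,3,3,3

steps = 6; useful = 33; efficiency = 33/48 = 11/16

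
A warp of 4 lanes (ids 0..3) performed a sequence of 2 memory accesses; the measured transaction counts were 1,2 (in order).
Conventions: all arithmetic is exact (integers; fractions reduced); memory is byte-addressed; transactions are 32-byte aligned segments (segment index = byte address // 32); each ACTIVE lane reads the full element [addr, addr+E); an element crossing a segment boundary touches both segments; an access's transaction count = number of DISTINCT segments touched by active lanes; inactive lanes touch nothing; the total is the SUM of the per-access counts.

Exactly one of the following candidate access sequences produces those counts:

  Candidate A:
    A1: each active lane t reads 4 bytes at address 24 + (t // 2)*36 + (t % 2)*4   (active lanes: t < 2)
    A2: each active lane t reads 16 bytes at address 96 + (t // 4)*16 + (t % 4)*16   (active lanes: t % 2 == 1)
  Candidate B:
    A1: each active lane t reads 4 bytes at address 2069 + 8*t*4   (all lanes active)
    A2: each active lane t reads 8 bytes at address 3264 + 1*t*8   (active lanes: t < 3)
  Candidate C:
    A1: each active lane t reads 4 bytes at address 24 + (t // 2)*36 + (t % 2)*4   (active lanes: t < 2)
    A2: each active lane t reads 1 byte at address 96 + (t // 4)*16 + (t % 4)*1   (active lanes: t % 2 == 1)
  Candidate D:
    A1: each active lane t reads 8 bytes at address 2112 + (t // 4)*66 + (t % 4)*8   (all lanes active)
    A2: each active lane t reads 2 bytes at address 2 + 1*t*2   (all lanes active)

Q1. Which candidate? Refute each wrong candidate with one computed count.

B: A1 gives 4 transactions, not 1
C: A2 gives 1 transaction, not 2
D: A2 gives 1 transaction, not 2
A: all counts match (1,2)

Answer: A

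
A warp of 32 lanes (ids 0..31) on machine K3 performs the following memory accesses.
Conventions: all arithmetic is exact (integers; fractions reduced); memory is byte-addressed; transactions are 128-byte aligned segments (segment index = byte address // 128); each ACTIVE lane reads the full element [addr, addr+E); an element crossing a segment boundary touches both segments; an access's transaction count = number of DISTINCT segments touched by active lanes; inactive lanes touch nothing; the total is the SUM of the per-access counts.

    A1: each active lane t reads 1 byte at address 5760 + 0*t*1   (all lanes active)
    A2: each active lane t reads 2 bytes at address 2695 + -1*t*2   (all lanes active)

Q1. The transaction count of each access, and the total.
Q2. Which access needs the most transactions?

A1: 1 transaction
A2: 2 transactions

Answer: 1,2; total 3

Answer: A2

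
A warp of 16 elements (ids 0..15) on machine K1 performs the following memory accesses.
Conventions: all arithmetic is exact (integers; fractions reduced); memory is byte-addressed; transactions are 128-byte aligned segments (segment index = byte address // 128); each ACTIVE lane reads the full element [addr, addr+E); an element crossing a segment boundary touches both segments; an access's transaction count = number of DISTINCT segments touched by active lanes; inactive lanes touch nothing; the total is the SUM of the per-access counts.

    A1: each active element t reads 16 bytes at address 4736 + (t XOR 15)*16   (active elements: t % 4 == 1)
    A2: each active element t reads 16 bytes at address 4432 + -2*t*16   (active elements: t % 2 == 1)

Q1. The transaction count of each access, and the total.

A1: 2 transactions
A2: 5 transactions

Answer: 2,5; total 7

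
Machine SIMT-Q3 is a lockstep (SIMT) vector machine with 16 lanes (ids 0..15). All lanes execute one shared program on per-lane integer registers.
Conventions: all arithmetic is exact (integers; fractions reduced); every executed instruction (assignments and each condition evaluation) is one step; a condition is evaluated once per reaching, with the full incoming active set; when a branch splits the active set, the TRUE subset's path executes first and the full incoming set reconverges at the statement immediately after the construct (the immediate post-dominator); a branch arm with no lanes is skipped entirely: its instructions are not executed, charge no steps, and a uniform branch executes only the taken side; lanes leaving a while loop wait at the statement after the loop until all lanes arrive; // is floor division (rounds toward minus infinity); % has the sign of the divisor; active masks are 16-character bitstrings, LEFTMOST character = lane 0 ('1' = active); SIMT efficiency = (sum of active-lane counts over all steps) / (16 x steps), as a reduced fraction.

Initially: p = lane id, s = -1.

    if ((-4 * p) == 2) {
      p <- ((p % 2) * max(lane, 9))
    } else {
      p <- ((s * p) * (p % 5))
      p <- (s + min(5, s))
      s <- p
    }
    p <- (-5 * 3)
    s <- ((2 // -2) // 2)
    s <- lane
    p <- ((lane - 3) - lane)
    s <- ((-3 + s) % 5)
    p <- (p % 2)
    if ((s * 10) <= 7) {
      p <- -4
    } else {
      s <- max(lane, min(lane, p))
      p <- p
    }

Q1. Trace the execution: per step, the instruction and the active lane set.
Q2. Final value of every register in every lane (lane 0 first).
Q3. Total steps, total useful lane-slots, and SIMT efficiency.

step 0: eval ((-4 * p) == 2)         1111111111111111
step 1: p <- ((s * p) * (p % 5))     1111111111111111
step 2: p <- (s + min(5, s))         1111111111111111
step 3: s <- p                       1111111111111111
step 4: p <- (-5 * 3)                1111111111111111
step 5: s <- ((2 // -2) // 2)        1111111111111111
step 6: s <- lane                    1111111111111111
step 7: p <- ((lane - 3) - lane)     1111111111111111
step 8: s <- ((-3 + s) % 5)          1111111111111111
step 9: p <- (p % 2)                 1111111111111111
step 10: eval ((s * 10) <= 7)         1111111111111111
step 11: p <- -4                      0001000010000100
step 12: s <- max(lane, min(lane, p)) 1110111101111011
step 13: p <- p                       1110111101111011

Answer: 14 steps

p: 1,1,1,-4,1,1,1,1,-4,1,1,1,1,-4,1,1
s: 0,1,2,0,4,5,6,7,0,9,10,11,12,0,14,15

steps = 14; useful = 205; efficiency = 205/224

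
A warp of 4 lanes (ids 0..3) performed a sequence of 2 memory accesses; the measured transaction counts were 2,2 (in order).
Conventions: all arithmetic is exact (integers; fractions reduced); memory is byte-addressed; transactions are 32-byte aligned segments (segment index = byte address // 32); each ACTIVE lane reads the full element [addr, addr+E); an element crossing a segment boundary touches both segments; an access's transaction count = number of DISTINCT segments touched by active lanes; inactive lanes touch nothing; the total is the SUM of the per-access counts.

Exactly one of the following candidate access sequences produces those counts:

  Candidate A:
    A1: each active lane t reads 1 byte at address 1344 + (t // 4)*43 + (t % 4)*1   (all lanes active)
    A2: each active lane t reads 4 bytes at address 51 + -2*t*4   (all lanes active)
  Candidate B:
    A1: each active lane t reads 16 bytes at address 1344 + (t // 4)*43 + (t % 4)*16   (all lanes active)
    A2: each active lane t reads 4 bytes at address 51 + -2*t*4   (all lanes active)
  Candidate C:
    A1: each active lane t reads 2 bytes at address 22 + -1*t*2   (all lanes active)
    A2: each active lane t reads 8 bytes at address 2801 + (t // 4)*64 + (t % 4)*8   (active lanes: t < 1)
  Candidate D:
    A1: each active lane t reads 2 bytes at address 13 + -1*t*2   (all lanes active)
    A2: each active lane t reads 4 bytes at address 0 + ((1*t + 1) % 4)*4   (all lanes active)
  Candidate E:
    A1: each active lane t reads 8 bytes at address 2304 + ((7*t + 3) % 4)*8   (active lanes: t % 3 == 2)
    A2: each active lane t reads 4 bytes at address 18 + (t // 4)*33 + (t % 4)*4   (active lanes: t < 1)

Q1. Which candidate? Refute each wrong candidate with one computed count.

A: A1 gives 1 transaction, not 2
C: A1 gives 1 transaction, not 2
D: A1 gives 1 transaction, not 2
E: A1 gives 1 transaction, not 2
B: all counts match (2,2)

Answer: B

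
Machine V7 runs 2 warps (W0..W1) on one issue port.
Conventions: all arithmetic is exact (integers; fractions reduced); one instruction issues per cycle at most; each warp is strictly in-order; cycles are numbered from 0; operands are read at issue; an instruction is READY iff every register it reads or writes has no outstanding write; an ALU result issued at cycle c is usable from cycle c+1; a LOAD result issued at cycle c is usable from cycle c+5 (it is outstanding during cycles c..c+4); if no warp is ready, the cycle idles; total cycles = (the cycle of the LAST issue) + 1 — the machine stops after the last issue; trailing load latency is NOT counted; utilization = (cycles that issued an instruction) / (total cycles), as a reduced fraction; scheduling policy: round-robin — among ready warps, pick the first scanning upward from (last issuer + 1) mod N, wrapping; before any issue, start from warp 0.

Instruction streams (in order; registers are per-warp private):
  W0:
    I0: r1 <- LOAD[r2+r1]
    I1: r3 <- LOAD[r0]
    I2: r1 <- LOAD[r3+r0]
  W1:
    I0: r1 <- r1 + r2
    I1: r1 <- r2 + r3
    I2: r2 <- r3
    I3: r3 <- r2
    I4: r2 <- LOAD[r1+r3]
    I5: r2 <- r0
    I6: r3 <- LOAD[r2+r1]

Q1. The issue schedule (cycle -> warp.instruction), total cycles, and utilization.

cycle 0: W0.I0
cycle 1: W1.I0
cycle 2: W0.I1
cycle 3: W1.I1
cycle 4: W1.I2
cycle 5: W1.I3
cycle 6: W1.I4
cycle 7: W0.I2
cycle 8: idle
cycle 9: idle
cycle 10: idle
cycle 11: W1.I5
cycle 12: W1.I6

Answer: 13 cycles, utilization 10/13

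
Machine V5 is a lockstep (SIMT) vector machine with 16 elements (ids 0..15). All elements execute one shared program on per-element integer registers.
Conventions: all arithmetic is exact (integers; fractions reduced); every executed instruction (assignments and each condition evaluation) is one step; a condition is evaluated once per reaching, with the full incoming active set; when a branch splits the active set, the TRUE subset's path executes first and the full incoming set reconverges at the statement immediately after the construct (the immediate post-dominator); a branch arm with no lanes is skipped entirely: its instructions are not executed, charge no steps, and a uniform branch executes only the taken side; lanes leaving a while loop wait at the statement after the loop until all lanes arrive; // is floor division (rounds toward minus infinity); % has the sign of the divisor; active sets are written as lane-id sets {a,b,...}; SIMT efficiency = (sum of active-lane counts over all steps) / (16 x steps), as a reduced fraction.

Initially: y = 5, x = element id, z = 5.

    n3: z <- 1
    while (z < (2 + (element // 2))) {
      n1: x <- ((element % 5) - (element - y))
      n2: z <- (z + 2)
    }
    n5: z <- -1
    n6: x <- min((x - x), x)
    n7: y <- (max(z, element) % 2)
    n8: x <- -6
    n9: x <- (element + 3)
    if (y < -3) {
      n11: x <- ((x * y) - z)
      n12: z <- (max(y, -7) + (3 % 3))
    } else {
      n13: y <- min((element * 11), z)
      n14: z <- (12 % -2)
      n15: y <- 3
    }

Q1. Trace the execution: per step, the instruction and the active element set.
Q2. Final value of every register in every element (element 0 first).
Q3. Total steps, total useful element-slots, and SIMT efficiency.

step 0: z <- 1                       {0,1,2,3,4,5,6,7,8,9,10,11,12,13,14,15}
step 1: eval (z < (2 + (element // 2))) {0,1,2,3,4,5,6,7,8,9,10,11,12,13,14,15}
step 2: x <- ((element % 5) - (element - y)) {0,1,2,3,4,5,6,7,8,9,10,11,12,13,14,15}
step 3: z <- (z + 2)                 {0,1,2,3,4,5,6,7,8,9,10,11,12,13,14,15}
step 4: eval (z < (2 + (element // 2))) {0,1,2,3,4,5,6,7,8,9,10,11,12,13,14,15}
step 5: x <- ((element % 5) - (element - y)) {4,5,6,7,8,9,10,11,12,13,14,15}
step 6: z <- (z + 2)                 {4,5,6,7,8,9,10,11,12,13,14,15}
step 7: eval (z < (2 + (element // 2))) {4,5,6,7,8,9,10,11,12,13,14,15}
step 8: x <- ((element % 5) - (element - y)) {8,9,10,11,12,13,14,15}
step 9: z <- (z + 2)                 {8,9,10,11,12,13,14,15}
step 10: eval (z < (2 + (element // 2))) {8,9,10,11,12,13,14,15}
step 11: x <- ((element % 5) - (element - y)) {12,13,14,15}
step 12: z <- (z + 2)                 {12,13,14,15}
step 13: eval (z < (2 + (element // 2))) {12,13,14,15}
step 14: z <- -1                      {0,1,2,3,4,5,6,7,8,9,10,11,12,13,14,15}
step 15: x <- min((x - x), x)         {0,1,2,3,4,5,6,7,8,9,10,11,12,13,14,15}
step 16: y <- (max(z, element) % 2)   {0,1,2,3,4,5,6,7,8,9,10,11,12,13,14,15}
step 17: x <- -6                      {0,1,2,3,4,5,6,7,8,9,10,11,12,13,14,15}
step 18: x <- (element + 3)           {0,1,2,3,4,5,6,7,8,9,10,11,12,13,14,15}
step 19: eval (y < -3)                {0,1,2,3,4,5,6,7,8,9,10,11,12,13,14,15}
step 20: y <- min((element * 11), z)  {0,1,2,3,4,5,6,7,8,9,10,11,12,13,14,15}
step 21: z <- (12 % -2)               {0,1,2,3,4,5,6,7,8,9,10,11,12,13,14,15}
step 22: y <- 3                       {0,1,2,3,4,5,6,7,8,9,10,11,12,13,14,15}

Answer: 23 steps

y: 3,3,3,3,3,3,3,3,3,3,3,3,3,3,3,3
x: 3,4,5,6,7,8,9,10,11,12,13,14,15,16,17,18
z: 0,0,0,0,0,0,0,0,0,0,0,0,0,0,0,0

steps = 23; useful = 296; efficiency = 296/368 = 37/46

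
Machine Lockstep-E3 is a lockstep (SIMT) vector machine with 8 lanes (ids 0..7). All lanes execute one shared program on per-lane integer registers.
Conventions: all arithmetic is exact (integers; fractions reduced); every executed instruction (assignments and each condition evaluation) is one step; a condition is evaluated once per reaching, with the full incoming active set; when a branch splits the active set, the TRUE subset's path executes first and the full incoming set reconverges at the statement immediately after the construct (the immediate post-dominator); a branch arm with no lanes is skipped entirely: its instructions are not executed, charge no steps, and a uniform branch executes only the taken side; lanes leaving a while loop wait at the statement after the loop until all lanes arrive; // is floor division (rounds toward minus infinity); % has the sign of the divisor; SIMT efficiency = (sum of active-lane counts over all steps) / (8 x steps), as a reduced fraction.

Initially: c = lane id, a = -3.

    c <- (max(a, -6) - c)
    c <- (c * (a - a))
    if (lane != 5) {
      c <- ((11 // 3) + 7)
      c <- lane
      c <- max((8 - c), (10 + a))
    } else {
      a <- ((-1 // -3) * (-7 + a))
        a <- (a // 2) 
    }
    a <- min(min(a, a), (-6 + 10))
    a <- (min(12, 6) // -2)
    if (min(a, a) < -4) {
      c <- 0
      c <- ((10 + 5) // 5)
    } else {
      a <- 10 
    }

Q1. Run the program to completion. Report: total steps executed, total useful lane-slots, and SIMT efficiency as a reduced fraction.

Answer: 12 steps, 79 useful, 79/96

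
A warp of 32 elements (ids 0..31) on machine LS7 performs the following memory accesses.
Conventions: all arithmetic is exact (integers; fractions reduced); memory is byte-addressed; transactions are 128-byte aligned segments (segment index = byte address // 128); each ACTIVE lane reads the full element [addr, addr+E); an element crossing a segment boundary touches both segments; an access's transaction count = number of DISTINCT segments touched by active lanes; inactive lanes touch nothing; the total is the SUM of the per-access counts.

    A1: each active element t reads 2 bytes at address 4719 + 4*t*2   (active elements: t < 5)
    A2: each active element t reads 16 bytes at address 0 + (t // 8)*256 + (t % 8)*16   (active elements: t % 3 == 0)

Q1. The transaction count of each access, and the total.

A1: 2 transactions
A2: 4 transactions

Answer: 2,4; total 6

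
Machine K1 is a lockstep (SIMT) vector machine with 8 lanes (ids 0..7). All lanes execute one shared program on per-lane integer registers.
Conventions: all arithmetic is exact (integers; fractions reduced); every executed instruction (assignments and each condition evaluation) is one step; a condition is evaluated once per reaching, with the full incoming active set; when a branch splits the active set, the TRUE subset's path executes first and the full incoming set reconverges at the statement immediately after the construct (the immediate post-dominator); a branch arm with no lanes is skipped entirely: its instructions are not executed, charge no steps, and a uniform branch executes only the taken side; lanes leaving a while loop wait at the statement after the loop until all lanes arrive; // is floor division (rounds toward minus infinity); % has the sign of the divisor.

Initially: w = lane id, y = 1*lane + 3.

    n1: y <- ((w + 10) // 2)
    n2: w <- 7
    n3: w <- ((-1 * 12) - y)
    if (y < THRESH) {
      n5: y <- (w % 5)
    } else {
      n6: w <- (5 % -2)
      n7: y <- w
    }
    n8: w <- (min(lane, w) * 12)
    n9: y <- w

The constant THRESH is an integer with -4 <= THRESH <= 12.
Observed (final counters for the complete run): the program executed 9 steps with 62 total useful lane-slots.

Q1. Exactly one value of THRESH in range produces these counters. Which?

Answer: THRESH = 6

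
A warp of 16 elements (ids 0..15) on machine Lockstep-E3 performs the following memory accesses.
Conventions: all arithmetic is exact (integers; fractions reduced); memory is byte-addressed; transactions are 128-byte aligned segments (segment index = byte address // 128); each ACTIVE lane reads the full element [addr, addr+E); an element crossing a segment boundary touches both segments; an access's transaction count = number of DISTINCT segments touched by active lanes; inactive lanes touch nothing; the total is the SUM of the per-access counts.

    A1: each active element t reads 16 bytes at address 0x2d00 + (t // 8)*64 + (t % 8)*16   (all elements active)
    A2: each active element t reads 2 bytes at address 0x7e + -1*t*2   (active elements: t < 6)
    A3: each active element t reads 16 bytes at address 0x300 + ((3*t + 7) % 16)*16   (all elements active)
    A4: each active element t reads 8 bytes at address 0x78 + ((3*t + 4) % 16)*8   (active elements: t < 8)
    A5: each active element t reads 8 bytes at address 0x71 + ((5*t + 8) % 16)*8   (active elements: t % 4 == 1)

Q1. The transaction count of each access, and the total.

A1: 2 transactions
A2: 1 transaction
A3: 2 transactions
A4: 2 transactions
A5: 2 transactions

Answer: 2,1,2,2,2; total 9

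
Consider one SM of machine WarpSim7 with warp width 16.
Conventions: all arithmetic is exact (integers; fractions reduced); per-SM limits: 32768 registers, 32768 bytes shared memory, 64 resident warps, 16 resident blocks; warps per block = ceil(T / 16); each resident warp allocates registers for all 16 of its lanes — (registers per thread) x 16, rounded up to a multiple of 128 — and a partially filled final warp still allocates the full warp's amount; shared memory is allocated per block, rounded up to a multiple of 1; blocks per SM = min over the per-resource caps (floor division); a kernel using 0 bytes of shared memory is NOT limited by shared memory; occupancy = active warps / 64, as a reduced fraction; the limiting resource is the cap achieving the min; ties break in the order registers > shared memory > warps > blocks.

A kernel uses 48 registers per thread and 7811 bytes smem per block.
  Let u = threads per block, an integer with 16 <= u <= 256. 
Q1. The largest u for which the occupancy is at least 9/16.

Answer: u = 224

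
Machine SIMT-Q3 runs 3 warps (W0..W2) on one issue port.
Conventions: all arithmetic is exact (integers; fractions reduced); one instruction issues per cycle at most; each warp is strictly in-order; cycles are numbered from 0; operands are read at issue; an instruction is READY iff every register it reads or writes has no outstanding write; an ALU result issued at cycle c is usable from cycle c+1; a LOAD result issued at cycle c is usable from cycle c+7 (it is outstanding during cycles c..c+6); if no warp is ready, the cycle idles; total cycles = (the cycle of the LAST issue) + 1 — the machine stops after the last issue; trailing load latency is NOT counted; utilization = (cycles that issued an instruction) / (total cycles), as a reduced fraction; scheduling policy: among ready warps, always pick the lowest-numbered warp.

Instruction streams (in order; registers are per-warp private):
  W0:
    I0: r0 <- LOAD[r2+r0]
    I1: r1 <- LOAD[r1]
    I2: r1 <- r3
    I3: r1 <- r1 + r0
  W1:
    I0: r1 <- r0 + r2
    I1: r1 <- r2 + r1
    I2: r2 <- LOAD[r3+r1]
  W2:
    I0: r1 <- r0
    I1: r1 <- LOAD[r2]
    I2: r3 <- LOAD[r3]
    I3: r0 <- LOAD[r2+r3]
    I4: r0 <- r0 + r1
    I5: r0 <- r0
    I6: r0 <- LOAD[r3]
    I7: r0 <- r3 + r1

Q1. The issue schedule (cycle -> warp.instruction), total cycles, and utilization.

cycle 0: W0.I0
cycle 1: W0.I1
cycle 2: W1.I0
cycle 3: W1.I1
cycle 4: W1.I2
cycle 5: W2.I0
cycle 6: W2.I1
cycle 7: W2.I2
cycle 8: W0.I2
cycle 9: W0.I3
cycle 10: idle
cycle 11: idle
cycle 12: idle
cycle 13: idle
cycle 14: W2.I3
cycle 15: idle
cycle 16: idle
cycle 17: idle
cycle 18: idle
cycle 19: idle
cycle 20: idle
cycle 21: W2.I4
cycle 22: W2.I5
cycle 23: W2.I6
cycle 24: idle
cycle 25: idle
cycle 26: idle
cycle 27: idle
cycle 28: idle
cycle 29: idle
cycle 30: W2.I7

Answer: 31 cycles, utilization 15/31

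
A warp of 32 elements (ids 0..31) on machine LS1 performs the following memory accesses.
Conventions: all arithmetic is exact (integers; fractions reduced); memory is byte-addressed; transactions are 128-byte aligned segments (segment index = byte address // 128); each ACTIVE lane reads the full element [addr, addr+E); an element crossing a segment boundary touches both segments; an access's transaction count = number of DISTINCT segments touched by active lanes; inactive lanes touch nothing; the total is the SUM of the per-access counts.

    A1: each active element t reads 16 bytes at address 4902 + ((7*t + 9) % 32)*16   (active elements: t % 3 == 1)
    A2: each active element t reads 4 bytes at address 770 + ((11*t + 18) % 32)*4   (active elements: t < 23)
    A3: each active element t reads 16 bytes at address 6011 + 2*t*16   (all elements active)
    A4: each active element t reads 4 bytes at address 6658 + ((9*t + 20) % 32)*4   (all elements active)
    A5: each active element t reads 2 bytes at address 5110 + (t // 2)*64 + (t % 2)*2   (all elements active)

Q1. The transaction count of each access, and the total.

A1: 4 transactions
A2: 2 transactions
A3: 9 transactions
A4: 2 transactions
A5: 9 transactions

Answer: 4,2,9,2,9; total 26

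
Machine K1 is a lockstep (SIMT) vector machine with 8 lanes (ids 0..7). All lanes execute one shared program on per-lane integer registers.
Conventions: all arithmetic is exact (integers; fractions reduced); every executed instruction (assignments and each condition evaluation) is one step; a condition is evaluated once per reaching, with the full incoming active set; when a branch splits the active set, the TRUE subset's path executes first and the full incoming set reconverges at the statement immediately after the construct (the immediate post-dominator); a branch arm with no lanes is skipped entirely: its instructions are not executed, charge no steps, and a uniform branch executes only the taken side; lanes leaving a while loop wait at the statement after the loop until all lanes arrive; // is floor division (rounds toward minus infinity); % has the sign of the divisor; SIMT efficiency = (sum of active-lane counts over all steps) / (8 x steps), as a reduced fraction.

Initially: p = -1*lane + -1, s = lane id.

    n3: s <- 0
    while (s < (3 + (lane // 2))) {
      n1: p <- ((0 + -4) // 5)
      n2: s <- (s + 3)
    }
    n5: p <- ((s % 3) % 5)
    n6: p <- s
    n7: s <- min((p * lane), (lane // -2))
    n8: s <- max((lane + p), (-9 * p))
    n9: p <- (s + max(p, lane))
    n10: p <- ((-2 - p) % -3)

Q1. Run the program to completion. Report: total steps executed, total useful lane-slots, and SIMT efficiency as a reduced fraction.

Answer: 14 steps, 106 useful, 53/56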